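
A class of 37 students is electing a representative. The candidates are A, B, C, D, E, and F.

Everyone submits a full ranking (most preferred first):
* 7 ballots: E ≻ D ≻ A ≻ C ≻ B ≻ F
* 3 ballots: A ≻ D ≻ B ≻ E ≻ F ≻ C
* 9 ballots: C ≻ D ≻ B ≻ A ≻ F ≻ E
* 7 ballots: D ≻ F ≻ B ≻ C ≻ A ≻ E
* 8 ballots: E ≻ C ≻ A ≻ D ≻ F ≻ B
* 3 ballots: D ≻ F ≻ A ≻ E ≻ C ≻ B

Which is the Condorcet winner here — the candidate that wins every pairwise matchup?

D vs A: 26–11
D vs B: 37–0
D vs C: 20–17
D vs E: 22–15
D vs F: 37–0
D beats every other candidate.

D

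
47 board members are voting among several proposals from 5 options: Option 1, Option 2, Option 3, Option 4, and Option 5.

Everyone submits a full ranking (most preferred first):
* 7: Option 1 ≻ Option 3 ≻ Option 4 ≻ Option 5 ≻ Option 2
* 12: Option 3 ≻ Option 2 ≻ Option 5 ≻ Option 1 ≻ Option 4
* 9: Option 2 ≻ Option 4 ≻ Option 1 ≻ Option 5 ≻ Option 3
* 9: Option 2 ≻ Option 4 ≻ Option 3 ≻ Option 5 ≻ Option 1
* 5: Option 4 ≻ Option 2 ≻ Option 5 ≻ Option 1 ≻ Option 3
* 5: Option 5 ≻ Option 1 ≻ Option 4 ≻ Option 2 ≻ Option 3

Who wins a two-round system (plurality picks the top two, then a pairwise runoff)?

Round 1 first-place votes: Option 1 7, Option 2 18, Option 3 12, Option 4 5, Option 5 5. Option 2 and Option 3 advance.
Runoff: Option 2 is ranked above Option 3 on 28 ballots, Option 3 above Option 2 on 19.

Option 2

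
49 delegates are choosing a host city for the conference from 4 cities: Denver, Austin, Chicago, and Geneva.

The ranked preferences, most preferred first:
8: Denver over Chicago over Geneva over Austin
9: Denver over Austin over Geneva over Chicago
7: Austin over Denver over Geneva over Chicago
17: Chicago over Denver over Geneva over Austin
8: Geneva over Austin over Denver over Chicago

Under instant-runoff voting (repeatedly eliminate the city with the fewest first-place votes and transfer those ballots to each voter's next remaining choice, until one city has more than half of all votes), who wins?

Denver

Round 1: Denver 17, Austin 7, Chicago 17, Geneva 8. Austin eliminated.
Round 2: Denver 24, Chicago 17, Geneva 8. Geneva eliminated.
Round 3: Denver 32, Chicago 17. Denver has a majority (≥25).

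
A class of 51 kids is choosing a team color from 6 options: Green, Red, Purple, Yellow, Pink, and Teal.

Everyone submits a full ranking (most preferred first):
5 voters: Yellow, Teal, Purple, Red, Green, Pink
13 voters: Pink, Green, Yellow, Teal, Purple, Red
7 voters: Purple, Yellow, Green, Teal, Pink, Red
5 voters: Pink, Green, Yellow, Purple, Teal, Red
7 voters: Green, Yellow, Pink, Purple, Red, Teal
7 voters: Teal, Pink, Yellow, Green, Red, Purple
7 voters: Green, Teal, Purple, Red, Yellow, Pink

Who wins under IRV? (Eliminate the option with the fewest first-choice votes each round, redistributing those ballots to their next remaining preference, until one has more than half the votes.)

Green

Round 1: Green 14, Red 0, Purple 7, Yellow 5, Pink 18, Teal 7. Red eliminated.
Round 2: Green 14, Purple 7, Yellow 5, Pink 18, Teal 7. Yellow eliminated.
Round 3: Green 14, Purple 7, Pink 18, Teal 12. Purple eliminated.
Round 4: Green 21, Pink 18, Teal 12. Teal eliminated.
Round 5: Green 26, Pink 25. Green has a majority (≥26).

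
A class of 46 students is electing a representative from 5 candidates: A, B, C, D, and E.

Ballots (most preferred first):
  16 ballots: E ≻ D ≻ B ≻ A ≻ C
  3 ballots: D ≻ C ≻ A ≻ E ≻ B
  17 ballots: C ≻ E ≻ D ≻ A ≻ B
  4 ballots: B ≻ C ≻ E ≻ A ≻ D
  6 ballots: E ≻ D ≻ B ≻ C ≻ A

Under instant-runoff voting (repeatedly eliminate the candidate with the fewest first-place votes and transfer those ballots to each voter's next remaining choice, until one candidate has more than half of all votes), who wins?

C

Round 1: A 0, B 4, C 17, D 3, E 22. A eliminated.
Round 2: B 4, C 17, D 3, E 22. D eliminated.
Round 3: B 4, C 20, E 22. B eliminated.
Round 4: C 24, E 22. C has a majority (≥24).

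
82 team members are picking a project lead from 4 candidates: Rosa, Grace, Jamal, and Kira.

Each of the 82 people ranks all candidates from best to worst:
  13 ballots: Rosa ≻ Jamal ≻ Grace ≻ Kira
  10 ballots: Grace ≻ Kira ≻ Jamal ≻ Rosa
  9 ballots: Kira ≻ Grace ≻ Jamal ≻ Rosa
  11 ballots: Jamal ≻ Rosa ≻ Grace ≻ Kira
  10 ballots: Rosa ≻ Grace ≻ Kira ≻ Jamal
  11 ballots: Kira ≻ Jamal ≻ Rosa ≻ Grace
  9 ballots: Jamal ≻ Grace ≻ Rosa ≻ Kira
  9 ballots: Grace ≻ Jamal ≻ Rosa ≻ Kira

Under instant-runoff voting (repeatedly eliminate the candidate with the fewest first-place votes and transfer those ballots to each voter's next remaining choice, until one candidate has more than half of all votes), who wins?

Jamal

Round 1: Rosa 23, Grace 19, Jamal 20, Kira 20. Grace eliminated.
Round 2: Rosa 23, Jamal 29, Kira 30. Rosa eliminated.
Round 3: Jamal 42, Kira 40. Jamal has a majority (≥42).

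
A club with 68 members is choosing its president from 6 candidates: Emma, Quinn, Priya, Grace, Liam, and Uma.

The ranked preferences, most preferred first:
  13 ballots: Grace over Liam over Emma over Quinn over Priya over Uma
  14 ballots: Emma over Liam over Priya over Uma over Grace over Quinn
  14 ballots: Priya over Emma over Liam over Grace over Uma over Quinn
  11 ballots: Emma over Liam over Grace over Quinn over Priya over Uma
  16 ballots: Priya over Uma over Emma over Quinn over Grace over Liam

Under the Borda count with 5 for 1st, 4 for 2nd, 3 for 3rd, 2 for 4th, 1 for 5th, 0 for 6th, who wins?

Emma: 13×3 + 14×5 + 14×4 + 11×5 + 16×3 = 268
Quinn: 13×2 + 14×0 + 14×0 + 11×2 + 16×2 = 80
Priya: 13×1 + 14×3 + 14×5 + 11×1 + 16×5 = 216
Grace: 13×5 + 14×1 + 14×2 + 11×3 + 16×1 = 156
Liam: 13×4 + 14×4 + 14×3 + 11×4 + 16×0 = 194
Uma: 13×0 + 14×2 + 14×1 + 11×0 + 16×4 = 106

Emma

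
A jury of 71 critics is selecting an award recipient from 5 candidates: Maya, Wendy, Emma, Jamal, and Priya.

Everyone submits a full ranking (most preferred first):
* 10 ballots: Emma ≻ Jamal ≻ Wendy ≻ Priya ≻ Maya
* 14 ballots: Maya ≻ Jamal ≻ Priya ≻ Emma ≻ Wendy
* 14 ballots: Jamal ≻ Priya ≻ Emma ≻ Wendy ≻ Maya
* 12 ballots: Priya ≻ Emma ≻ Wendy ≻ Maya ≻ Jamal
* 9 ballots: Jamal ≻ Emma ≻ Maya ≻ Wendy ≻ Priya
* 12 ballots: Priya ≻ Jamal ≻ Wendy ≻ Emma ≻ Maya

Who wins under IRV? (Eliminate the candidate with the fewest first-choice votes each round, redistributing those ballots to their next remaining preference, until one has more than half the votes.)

Round 1: Maya 14, Wendy 0, Emma 10, Jamal 23, Priya 24. Wendy eliminated.
Round 2: Maya 14, Emma 10, Jamal 23, Priya 24. Emma eliminated.
Round 3: Maya 14, Jamal 33, Priya 24. Maya eliminated.
Round 4: Jamal 47, Priya 24. Jamal has a majority (≥36).

Jamal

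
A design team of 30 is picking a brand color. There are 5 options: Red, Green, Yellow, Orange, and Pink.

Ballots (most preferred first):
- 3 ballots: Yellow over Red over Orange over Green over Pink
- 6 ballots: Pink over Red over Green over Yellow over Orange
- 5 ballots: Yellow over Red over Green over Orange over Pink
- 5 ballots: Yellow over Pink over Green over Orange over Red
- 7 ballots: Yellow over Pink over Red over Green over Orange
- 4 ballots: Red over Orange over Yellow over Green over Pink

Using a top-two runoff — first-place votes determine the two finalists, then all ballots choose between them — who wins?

Round 1 first-place votes: Red 4, Green 0, Yellow 20, Orange 0, Pink 6. Yellow and Pink advance.
Runoff: Yellow is ranked above Pink on 24 ballots, Pink above Yellow on 6.

Yellow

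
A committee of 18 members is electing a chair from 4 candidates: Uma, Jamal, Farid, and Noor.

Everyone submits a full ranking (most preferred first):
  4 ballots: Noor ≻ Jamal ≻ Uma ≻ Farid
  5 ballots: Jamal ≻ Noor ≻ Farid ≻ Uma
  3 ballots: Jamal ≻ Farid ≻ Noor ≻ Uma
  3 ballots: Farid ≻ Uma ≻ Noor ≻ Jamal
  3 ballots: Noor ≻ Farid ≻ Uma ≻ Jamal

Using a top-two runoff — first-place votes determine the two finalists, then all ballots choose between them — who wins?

Noor

Round 1 first-place votes: Uma 0, Jamal 8, Farid 3, Noor 7. Jamal and Noor advance.
Runoff: Jamal is ranked above Noor on 8 ballots, Noor above Jamal on 10.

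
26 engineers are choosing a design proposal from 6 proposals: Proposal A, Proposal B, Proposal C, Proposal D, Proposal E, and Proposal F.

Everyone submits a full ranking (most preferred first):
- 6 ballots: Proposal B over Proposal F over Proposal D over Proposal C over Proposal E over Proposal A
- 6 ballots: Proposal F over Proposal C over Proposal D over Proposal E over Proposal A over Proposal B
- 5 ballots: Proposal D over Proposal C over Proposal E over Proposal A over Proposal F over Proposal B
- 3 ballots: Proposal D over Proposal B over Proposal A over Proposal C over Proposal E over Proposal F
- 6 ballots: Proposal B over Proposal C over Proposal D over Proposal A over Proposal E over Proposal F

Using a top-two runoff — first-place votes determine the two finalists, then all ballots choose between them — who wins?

Proposal D

Round 1 first-place votes: Proposal A 0, Proposal B 12, Proposal C 0, Proposal D 8, Proposal E 0, Proposal F 6. Proposal B and Proposal D advance.
Runoff: Proposal B is ranked above Proposal D on 12 ballots, Proposal D above Proposal B on 14.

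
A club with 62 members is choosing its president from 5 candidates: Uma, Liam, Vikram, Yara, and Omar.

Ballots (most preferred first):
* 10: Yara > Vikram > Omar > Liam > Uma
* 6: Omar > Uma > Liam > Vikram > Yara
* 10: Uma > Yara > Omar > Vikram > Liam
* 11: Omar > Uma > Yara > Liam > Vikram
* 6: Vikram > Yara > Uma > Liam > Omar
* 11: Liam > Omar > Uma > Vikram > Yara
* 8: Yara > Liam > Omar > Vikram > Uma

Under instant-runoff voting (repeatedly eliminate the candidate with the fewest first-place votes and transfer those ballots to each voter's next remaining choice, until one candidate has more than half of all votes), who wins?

Yara

Round 1: Uma 10, Liam 11, Vikram 6, Yara 18, Omar 17. Vikram eliminated.
Round 2: Uma 10, Liam 11, Yara 24, Omar 17. Uma eliminated.
Round 3: Liam 11, Yara 34, Omar 17. Yara has a majority (≥32).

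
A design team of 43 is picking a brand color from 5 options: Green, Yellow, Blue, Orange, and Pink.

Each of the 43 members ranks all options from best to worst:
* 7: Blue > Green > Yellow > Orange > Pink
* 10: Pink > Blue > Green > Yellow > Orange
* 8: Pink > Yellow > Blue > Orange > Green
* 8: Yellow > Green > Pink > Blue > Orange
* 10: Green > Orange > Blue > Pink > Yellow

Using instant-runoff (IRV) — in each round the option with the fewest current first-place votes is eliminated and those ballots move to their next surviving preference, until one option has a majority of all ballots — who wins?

Round 1: Green 10, Yellow 8, Blue 7, Orange 0, Pink 18. Orange eliminated.
Round 2: Green 10, Yellow 8, Blue 7, Pink 18. Blue eliminated.
Round 3: Green 17, Yellow 8, Pink 18. Yellow eliminated.
Round 4: Green 25, Pink 18. Green has a majority (≥22).

Green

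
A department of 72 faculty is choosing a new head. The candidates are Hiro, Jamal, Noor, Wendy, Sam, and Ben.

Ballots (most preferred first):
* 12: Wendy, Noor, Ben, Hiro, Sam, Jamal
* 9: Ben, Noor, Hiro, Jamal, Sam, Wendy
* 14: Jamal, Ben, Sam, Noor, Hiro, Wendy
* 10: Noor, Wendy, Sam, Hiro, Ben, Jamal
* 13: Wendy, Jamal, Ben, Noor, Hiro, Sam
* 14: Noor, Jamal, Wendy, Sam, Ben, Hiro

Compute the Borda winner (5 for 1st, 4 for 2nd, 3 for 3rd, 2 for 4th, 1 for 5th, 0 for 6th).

Hiro: 12×2 + 9×3 + 14×1 + 10×2 + 13×1 + 14×0 = 98
Jamal: 12×0 + 9×2 + 14×5 + 10×0 + 13×4 + 14×4 = 196
Noor: 12×4 + 9×4 + 14×2 + 10×5 + 13×2 + 14×5 = 258
Wendy: 12×5 + 9×0 + 14×0 + 10×4 + 13×5 + 14×3 = 207
Sam: 12×1 + 9×1 + 14×3 + 10×3 + 13×0 + 14×2 = 121
Ben: 12×3 + 9×5 + 14×4 + 10×1 + 13×3 + 14×1 = 200

Noor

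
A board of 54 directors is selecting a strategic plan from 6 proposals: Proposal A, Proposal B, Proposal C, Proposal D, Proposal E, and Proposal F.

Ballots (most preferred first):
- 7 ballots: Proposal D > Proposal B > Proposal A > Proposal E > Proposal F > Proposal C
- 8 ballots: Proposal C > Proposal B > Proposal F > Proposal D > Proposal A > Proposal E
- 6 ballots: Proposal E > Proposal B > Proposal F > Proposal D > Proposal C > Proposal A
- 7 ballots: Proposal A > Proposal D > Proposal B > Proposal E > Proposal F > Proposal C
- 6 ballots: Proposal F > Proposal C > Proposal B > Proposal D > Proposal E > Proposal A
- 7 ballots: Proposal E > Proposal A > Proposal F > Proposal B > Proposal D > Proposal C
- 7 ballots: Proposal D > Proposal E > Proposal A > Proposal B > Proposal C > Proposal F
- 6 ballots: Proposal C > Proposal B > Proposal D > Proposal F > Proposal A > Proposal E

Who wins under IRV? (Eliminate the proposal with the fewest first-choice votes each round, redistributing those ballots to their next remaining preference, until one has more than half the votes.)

Round 1: Proposal A 7, Proposal B 0, Proposal C 14, Proposal D 14, Proposal E 13, Proposal F 6. Proposal B eliminated.
Round 2: Proposal A 7, Proposal C 14, Proposal D 14, Proposal E 13, Proposal F 6. Proposal F eliminated.
Round 3: Proposal A 7, Proposal C 20, Proposal D 14, Proposal E 13. Proposal A eliminated.
Round 4: Proposal C 20, Proposal D 21, Proposal E 13. Proposal E eliminated.
Round 5: Proposal C 20, Proposal D 34. Proposal D has a majority (≥28).

Proposal D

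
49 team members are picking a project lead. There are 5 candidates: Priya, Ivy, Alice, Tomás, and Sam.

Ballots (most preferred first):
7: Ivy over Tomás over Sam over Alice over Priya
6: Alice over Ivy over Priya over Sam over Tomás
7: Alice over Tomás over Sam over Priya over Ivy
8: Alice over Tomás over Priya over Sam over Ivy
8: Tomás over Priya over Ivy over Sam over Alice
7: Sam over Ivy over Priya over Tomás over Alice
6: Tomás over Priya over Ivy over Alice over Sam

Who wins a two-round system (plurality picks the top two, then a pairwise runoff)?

Round 1 first-place votes: Priya 0, Ivy 7, Alice 21, Tomás 14, Sam 7. Alice and Tomás advance.
Runoff: Alice is ranked above Tomás on 21 ballots, Tomás above Alice on 28.

Tomás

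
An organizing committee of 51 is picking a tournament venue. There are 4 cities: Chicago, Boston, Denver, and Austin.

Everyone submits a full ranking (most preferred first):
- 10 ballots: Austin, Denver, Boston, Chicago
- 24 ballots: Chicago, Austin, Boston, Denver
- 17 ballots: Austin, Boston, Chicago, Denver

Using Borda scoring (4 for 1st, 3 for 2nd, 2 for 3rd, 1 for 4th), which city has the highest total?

Austin

Chicago: 10×1 + 24×4 + 17×2 = 140
Boston: 10×2 + 24×2 + 17×3 = 119
Denver: 10×3 + 24×1 + 17×1 = 71
Austin: 10×4 + 24×3 + 17×4 = 180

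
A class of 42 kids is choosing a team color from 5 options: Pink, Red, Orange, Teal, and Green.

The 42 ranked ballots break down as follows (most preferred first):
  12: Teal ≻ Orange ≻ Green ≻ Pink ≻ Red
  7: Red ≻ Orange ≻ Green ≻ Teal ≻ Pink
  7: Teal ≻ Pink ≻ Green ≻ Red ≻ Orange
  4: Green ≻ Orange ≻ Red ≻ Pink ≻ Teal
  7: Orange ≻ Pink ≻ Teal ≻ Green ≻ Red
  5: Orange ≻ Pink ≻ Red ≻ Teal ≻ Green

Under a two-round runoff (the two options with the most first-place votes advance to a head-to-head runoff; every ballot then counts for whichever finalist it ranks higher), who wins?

Round 1 first-place votes: Pink 0, Red 7, Orange 12, Teal 19, Green 4. Teal and Orange advance.
Runoff: Teal is ranked above Orange on 19 ballots, Orange above Teal on 23.

Orange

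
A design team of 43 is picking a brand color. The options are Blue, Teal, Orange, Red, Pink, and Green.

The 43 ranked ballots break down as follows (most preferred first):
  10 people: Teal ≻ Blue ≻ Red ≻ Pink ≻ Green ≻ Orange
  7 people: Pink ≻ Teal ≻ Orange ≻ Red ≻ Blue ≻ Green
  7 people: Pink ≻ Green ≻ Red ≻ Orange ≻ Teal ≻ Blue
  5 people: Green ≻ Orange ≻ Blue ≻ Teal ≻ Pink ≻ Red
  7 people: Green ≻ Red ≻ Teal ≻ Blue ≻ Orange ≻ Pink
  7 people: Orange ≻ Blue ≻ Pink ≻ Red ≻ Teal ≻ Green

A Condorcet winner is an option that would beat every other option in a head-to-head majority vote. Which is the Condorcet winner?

Teal vs Blue: 31–12
Teal vs Orange: 24–19
Teal vs Red: 22–21
Teal vs Pink: 22–21
Teal vs Green: 24–19
Teal beats every other option.

Teal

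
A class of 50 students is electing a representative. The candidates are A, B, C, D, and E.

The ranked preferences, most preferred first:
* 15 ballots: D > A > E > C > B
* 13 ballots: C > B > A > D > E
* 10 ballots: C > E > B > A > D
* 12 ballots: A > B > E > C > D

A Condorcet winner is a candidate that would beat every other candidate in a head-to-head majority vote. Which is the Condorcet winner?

A vs B: 27–23
A vs C: 27–23
A vs D: 35–15
A vs E: 40–10
A beats every other candidate.

A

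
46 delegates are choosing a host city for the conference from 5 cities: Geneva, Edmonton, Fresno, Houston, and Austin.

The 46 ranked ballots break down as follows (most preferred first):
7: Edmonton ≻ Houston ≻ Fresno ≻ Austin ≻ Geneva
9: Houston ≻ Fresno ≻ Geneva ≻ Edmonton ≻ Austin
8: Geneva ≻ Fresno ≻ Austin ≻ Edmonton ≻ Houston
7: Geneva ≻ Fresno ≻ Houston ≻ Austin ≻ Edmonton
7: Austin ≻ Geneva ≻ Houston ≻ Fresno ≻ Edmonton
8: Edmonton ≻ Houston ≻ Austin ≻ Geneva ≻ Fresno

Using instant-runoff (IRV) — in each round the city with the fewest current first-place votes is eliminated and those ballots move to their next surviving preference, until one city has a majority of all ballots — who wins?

Round 1: Geneva 15, Edmonton 15, Fresno 0, Houston 9, Austin 7. Fresno eliminated.
Round 2: Geneva 15, Edmonton 15, Houston 9, Austin 7. Austin eliminated.
Round 3: Geneva 22, Edmonton 15, Houston 9. Houston eliminated.
Round 4: Geneva 31, Edmonton 15. Geneva has a majority (≥24).

Geneva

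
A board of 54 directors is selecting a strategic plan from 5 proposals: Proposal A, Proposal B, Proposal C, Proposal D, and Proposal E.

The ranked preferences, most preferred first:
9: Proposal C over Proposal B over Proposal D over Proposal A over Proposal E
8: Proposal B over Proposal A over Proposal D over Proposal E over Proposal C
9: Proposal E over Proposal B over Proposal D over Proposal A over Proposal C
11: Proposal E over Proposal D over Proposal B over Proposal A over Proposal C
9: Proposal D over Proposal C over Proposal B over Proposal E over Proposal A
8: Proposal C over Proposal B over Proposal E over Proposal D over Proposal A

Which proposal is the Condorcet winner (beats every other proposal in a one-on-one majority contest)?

Proposal B vs Proposal A: 54–0
Proposal B vs Proposal C: 28–26
Proposal B vs Proposal D: 34–20
Proposal B vs Proposal E: 34–20
Proposal B beats every other proposal.

Proposal B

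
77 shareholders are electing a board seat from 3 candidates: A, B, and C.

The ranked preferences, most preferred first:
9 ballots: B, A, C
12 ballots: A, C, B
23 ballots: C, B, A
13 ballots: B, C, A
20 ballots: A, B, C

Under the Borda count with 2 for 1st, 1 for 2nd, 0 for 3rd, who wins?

B

A: 9×1 + 12×2 + 23×0 + 13×0 + 20×2 = 73
B: 9×2 + 12×0 + 23×1 + 13×2 + 20×1 = 87
C: 9×0 + 12×1 + 23×2 + 13×1 + 20×0 = 71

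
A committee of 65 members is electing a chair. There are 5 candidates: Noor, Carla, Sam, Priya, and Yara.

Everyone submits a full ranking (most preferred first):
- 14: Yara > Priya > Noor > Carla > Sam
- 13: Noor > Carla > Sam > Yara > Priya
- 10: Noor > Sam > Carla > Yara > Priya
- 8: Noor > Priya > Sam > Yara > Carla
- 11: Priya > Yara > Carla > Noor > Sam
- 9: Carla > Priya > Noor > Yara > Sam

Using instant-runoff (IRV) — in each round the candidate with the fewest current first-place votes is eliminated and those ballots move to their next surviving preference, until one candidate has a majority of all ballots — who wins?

Priya

Round 1: Noor 31, Carla 9, Sam 0, Priya 11, Yara 14. Sam eliminated.
Round 2: Noor 31, Carla 9, Priya 11, Yara 14. Carla eliminated.
Round 3: Noor 31, Priya 20, Yara 14. Yara eliminated.
Round 4: Noor 31, Priya 34. Priya has a majority (≥33).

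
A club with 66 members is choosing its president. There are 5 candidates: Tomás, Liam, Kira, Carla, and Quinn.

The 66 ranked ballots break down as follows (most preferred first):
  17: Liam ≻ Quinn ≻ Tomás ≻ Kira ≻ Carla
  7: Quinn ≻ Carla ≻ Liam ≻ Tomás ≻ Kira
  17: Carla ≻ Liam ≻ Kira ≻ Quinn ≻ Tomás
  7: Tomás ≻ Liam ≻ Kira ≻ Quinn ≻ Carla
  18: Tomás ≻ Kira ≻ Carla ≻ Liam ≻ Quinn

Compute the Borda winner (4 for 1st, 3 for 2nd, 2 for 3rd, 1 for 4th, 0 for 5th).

Liam

Tomás: 17×2 + 7×1 + 17×0 + 7×4 + 18×4 = 141
Liam: 17×4 + 7×2 + 17×3 + 7×3 + 18×1 = 172
Kira: 17×1 + 7×0 + 17×2 + 7×2 + 18×3 = 119
Carla: 17×0 + 7×3 + 17×4 + 7×0 + 18×2 = 125
Quinn: 17×3 + 7×4 + 17×1 + 7×1 + 18×0 = 103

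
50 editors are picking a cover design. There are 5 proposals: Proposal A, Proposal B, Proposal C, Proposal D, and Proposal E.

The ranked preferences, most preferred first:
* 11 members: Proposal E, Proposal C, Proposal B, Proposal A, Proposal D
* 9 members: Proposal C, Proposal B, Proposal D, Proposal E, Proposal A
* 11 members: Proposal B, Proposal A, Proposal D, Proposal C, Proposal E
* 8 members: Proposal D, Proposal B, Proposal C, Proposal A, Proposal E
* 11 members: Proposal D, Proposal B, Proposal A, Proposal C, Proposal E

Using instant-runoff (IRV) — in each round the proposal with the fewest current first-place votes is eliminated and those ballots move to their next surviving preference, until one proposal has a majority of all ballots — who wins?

Round 1: Proposal A 0, Proposal B 11, Proposal C 9, Proposal D 19, Proposal E 11. Proposal A eliminated.
Round 2: Proposal B 11, Proposal C 9, Proposal D 19, Proposal E 11. Proposal C eliminated.
Round 3: Proposal B 20, Proposal D 19, Proposal E 11. Proposal E eliminated.
Round 4: Proposal B 31, Proposal D 19. Proposal B has a majority (≥26).

Proposal B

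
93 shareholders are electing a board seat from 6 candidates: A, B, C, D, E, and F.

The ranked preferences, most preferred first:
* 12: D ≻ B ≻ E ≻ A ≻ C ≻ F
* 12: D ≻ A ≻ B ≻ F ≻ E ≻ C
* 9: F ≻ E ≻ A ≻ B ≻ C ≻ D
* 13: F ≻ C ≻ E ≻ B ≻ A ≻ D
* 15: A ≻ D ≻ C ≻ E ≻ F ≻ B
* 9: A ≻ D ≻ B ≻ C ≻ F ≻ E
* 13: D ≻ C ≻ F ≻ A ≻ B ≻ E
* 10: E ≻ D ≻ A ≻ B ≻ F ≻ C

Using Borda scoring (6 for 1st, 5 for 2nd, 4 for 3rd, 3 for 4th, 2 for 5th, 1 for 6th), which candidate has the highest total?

A: 12×3 + 12×5 + 9×4 + 13×2 + 15×6 + 9×6 + 13×3 + 10×4 = 381
B: 12×5 + 12×4 + 9×3 + 13×3 + 15×1 + 9×4 + 13×2 + 10×3 = 281
C: 12×2 + 12×1 + 9×2 + 13×5 + 15×4 + 9×3 + 13×5 + 10×1 = 281
D: 12×6 + 12×6 + 9×1 + 13×1 + 15×5 + 9×5 + 13×6 + 10×5 = 414
E: 12×4 + 12×2 + 9×5 + 13×4 + 15×3 + 9×1 + 13×1 + 10×6 = 296
F: 12×1 + 12×3 + 9×6 + 13×6 + 15×2 + 9×2 + 13×4 + 10×2 = 300

D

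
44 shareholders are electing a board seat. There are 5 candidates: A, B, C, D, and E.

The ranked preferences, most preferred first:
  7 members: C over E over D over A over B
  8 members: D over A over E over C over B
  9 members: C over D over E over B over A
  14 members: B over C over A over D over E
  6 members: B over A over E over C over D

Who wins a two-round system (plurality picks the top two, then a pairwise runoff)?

Round 1 first-place votes: A 0, B 20, C 16, D 8, E 0. B and C advance.
Runoff: B is ranked above C on 20 ballots, C above B on 24.

C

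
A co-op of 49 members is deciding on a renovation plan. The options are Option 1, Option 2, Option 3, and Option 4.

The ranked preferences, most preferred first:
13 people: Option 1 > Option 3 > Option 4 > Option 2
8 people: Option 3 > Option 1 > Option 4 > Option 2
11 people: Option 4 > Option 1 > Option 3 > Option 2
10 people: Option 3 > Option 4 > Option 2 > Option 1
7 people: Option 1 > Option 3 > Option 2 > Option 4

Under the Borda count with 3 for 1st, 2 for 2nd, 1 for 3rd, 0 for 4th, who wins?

Option 3

Option 1: 13×3 + 8×2 + 11×2 + 10×0 + 7×3 = 98
Option 2: 13×0 + 8×0 + 11×0 + 10×1 + 7×1 = 17
Option 3: 13×2 + 8×3 + 11×1 + 10×3 + 7×2 = 105
Option 4: 13×1 + 8×1 + 11×3 + 10×2 + 7×0 = 74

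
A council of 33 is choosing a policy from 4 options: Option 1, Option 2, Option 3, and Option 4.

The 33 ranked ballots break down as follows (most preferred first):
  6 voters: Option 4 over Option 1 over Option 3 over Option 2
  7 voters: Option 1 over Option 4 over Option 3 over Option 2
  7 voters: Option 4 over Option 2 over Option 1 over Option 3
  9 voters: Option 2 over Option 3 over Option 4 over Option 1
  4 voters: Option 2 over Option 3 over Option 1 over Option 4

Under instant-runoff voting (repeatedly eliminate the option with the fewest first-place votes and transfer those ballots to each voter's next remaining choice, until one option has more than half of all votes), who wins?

Round 1: Option 1 7, Option 2 13, Option 3 0, Option 4 13. Option 3 eliminated.
Round 2: Option 1 7, Option 2 13, Option 4 13. Option 1 eliminated.
Round 3: Option 2 13, Option 4 20. Option 4 has a majority (≥17).

Option 4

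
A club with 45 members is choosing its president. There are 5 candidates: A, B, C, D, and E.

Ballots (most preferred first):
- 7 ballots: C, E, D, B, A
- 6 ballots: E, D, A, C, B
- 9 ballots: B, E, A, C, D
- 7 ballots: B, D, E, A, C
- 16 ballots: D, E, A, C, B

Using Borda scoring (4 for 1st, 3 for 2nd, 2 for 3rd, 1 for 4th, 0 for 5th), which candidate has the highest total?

E

A: 7×0 + 6×2 + 9×2 + 7×1 + 16×2 = 69
B: 7×1 + 6×0 + 9×4 + 7×4 + 16×0 = 71
C: 7×4 + 6×1 + 9×1 + 7×0 + 16×1 = 59
D: 7×2 + 6×3 + 9×0 + 7×3 + 16×4 = 117
E: 7×3 + 6×4 + 9×3 + 7×2 + 16×3 = 134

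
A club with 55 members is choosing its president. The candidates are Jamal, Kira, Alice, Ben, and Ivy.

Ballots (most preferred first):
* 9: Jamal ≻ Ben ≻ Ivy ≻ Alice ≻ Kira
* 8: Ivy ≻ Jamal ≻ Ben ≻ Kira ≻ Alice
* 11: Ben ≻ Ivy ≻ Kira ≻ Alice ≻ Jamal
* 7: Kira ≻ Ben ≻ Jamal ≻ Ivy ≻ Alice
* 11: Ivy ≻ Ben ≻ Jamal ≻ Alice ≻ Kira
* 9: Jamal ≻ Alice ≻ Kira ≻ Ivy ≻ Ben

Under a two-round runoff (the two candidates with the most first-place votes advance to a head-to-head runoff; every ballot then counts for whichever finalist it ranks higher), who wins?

Ivy

Round 1 first-place votes: Jamal 18, Kira 7, Alice 0, Ben 11, Ivy 19. Ivy and Jamal advance.
Runoff: Ivy is ranked above Jamal on 30 ballots, Jamal above Ivy on 25.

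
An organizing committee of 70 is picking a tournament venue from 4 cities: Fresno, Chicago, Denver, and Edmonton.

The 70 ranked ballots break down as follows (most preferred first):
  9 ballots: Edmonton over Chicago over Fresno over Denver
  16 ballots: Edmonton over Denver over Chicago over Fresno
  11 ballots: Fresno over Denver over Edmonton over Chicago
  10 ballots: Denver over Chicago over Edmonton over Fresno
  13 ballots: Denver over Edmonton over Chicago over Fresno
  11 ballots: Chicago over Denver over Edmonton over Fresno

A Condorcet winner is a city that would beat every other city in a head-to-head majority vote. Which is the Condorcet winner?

Denver vs Fresno: 50–20
Denver vs Chicago: 50–20
Denver vs Edmonton: 45–25
Denver beats every other city.

Denver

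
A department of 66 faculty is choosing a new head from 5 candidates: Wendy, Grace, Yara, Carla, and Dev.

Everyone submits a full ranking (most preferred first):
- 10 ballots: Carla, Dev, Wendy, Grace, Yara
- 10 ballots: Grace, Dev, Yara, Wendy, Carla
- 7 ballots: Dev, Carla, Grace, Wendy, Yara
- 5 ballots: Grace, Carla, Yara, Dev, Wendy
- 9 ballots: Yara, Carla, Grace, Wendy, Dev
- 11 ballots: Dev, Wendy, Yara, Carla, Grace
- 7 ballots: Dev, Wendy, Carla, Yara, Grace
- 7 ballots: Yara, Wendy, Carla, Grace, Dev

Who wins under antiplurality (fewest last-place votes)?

Wendy

Last-place votes: Wendy 5, Grace 18, Yara 17, Carla 10, Dev 16.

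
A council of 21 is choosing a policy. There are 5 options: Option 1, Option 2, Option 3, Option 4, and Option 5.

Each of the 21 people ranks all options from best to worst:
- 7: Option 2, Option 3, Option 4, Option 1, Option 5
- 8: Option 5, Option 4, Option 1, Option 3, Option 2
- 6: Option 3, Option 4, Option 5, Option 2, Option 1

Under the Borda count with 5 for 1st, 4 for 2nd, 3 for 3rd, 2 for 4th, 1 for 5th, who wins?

Option 4

Option 1: 7×2 + 8×3 + 6×1 = 44
Option 2: 7×5 + 8×1 + 6×2 = 55
Option 3: 7×4 + 8×2 + 6×5 = 74
Option 4: 7×3 + 8×4 + 6×4 = 77
Option 5: 7×1 + 8×5 + 6×3 = 65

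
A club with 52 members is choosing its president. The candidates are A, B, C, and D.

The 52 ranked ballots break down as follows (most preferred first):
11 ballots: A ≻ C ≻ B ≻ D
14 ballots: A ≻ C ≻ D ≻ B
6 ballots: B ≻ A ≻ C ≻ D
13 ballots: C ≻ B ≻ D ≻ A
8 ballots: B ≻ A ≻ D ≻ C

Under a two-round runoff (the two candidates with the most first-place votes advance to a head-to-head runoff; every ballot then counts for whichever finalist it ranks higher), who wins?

B

Round 1 first-place votes: A 25, B 14, C 13, D 0. A and B advance.
Runoff: A is ranked above B on 25 ballots, B above A on 27.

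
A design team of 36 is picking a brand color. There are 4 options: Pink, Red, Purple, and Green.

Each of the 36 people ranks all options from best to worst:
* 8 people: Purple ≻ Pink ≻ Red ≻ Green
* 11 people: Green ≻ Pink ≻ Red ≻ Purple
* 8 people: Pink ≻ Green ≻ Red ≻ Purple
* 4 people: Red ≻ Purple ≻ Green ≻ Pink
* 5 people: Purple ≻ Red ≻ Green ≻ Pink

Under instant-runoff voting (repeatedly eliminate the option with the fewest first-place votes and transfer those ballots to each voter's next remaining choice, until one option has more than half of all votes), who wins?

Green

Round 1: Pink 8, Red 4, Purple 13, Green 11. Red eliminated.
Round 2: Pink 8, Purple 17, Green 11. Pink eliminated.
Round 3: Purple 17, Green 19. Green has a majority (≥19).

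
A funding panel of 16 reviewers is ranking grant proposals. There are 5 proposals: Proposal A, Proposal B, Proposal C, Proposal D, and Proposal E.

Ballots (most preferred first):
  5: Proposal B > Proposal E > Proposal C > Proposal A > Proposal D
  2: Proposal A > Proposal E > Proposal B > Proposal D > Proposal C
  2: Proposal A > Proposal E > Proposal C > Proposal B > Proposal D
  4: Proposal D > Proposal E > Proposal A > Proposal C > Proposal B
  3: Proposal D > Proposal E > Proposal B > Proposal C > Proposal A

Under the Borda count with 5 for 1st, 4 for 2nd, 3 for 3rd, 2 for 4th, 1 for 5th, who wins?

Proposal A: 5×2 + 2×5 + 2×5 + 4×3 + 3×1 = 45
Proposal B: 5×5 + 2×3 + 2×2 + 4×1 + 3×3 = 48
Proposal C: 5×3 + 2×1 + 2×3 + 4×2 + 3×2 = 37
Proposal D: 5×1 + 2×2 + 2×1 + 4×5 + 3×5 = 46
Proposal E: 5×4 + 2×4 + 2×4 + 4×4 + 3×4 = 64

Proposal E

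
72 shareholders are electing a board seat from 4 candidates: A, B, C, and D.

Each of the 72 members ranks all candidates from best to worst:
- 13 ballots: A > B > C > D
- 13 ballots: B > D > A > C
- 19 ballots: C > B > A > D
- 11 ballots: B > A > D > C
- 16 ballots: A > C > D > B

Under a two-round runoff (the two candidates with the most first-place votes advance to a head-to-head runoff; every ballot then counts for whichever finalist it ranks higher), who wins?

B

Round 1 first-place votes: A 29, B 24, C 19, D 0. A and B advance.
Runoff: A is ranked above B on 29 ballots, B above A on 43.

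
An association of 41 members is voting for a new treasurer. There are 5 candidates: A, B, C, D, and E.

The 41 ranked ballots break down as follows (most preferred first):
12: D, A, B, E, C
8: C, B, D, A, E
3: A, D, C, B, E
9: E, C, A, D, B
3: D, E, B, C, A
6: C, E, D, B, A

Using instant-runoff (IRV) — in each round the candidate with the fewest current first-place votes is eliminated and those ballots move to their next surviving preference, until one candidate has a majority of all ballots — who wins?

C

Round 1: A 3, B 0, C 14, D 15, E 9. B eliminated.
Round 2: A 3, C 14, D 15, E 9. A eliminated.
Round 3: C 14, D 18, E 9. E eliminated.
Round 4: C 23, D 18. C has a majority (≥21).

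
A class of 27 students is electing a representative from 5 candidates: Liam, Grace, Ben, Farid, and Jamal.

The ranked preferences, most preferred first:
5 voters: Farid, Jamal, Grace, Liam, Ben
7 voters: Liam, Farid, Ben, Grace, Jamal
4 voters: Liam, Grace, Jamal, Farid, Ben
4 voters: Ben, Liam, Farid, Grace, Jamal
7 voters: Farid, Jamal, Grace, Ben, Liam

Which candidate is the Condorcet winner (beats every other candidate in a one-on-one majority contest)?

Liam vs Grace: 15–12
Liam vs Ben: 16–11
Liam vs Farid: 15–12
Liam vs Jamal: 15–12
Liam beats every other candidate.

Liam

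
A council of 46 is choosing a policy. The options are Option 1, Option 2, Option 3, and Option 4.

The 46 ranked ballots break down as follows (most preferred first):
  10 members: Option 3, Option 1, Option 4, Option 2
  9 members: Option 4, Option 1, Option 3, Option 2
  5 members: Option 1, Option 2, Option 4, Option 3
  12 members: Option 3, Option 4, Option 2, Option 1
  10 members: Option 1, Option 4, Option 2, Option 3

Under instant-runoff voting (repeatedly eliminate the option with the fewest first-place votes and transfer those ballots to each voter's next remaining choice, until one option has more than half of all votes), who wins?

Option 1

Round 1: Option 1 15, Option 2 0, Option 3 22, Option 4 9. Option 2 eliminated.
Round 2: Option 1 15, Option 3 22, Option 4 9. Option 4 eliminated.
Round 3: Option 1 24, Option 3 22. Option 1 has a majority (≥24).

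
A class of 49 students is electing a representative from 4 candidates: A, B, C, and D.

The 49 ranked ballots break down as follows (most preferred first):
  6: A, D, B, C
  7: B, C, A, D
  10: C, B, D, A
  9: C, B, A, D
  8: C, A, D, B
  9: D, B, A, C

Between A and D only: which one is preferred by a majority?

A is ranked above D on 30 ballots; D above A on 19.

A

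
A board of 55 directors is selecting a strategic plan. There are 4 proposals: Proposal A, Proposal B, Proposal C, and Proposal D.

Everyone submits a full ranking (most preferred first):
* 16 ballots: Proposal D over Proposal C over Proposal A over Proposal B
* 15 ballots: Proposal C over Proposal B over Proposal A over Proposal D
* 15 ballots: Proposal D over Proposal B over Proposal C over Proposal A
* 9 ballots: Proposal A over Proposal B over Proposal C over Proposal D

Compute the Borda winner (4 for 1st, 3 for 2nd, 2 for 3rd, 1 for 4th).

Proposal A: 16×2 + 15×2 + 15×1 + 9×4 = 113
Proposal B: 16×1 + 15×3 + 15×3 + 9×3 = 133
Proposal C: 16×3 + 15×4 + 15×2 + 9×2 = 156
Proposal D: 16×4 + 15×1 + 15×4 + 9×1 = 148

Proposal C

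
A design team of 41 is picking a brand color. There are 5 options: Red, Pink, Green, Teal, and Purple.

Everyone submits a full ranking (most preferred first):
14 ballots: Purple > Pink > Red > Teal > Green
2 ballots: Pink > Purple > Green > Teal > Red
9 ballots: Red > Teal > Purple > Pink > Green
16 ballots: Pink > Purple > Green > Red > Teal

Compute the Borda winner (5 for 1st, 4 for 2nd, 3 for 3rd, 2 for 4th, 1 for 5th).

Red: 14×3 + 2×1 + 9×5 + 16×2 = 121
Pink: 14×4 + 2×5 + 9×2 + 16×5 = 164
Green: 14×1 + 2×3 + 9×1 + 16×3 = 77
Teal: 14×2 + 2×2 + 9×4 + 16×1 = 84
Purple: 14×5 + 2×4 + 9×3 + 16×4 = 169

Purple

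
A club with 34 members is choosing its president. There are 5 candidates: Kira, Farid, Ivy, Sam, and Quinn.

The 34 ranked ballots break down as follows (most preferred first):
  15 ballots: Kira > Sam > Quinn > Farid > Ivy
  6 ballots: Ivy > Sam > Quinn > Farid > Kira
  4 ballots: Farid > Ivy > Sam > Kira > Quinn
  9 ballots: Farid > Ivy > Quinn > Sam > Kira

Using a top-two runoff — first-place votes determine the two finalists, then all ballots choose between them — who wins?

Farid

Round 1 first-place votes: Kira 15, Farid 13, Ivy 6, Sam 0, Quinn 0. Kira and Farid advance.
Runoff: Kira is ranked above Farid on 15 ballots, Farid above Kira on 19.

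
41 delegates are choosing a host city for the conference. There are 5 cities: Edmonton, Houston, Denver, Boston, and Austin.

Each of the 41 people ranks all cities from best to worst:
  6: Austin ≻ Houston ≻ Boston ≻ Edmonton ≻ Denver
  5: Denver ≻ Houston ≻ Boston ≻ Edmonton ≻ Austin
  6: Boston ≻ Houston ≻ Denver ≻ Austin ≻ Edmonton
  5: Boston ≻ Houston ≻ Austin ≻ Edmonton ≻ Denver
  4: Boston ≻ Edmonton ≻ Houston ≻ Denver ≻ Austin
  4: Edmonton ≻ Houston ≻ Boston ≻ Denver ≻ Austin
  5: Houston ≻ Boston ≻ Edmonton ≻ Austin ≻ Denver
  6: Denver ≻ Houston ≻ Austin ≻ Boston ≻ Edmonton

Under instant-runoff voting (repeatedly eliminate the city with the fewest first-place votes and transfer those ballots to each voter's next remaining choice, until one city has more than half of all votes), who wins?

Round 1: Edmonton 4, Houston 5, Denver 11, Boston 15, Austin 6. Edmonton eliminated.
Round 2: Houston 9, Denver 11, Boston 15, Austin 6. Austin eliminated.
Round 3: Houston 15, Denver 11, Boston 15. Denver eliminated.
Round 4: Houston 26, Boston 15. Houston has a majority (≥21).

Houston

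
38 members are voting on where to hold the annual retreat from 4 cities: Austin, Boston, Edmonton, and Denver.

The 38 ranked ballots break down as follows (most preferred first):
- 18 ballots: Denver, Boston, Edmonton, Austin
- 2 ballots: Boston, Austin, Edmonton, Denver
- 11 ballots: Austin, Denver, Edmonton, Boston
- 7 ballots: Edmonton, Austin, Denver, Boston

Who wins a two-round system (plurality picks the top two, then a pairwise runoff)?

Austin

Round 1 first-place votes: Austin 11, Boston 2, Edmonton 7, Denver 18. Denver and Austin advance.
Runoff: Denver is ranked above Austin on 18 ballots, Austin above Denver on 20.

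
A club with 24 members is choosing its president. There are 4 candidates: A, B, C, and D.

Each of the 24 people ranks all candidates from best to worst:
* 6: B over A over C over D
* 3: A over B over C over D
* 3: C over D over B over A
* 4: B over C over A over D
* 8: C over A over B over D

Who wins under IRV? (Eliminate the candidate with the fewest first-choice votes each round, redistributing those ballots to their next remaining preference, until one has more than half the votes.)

B

Round 1: A 3, B 10, C 11, D 0. D eliminated.
Round 2: A 3, B 10, C 11. A eliminated.
Round 3: B 13, C 11. B has a majority (≥13).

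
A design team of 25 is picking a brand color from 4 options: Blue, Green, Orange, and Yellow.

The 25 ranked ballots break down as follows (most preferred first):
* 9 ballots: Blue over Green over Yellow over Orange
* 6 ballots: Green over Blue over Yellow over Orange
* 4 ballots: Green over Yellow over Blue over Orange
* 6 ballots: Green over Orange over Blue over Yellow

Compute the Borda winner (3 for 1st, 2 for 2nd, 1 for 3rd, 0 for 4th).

Green

Blue: 9×3 + 6×2 + 4×1 + 6×1 = 49
Green: 9×2 + 6×3 + 4×3 + 6×3 = 66
Orange: 9×0 + 6×0 + 4×0 + 6×2 = 12
Yellow: 9×1 + 6×1 + 4×2 + 6×0 = 23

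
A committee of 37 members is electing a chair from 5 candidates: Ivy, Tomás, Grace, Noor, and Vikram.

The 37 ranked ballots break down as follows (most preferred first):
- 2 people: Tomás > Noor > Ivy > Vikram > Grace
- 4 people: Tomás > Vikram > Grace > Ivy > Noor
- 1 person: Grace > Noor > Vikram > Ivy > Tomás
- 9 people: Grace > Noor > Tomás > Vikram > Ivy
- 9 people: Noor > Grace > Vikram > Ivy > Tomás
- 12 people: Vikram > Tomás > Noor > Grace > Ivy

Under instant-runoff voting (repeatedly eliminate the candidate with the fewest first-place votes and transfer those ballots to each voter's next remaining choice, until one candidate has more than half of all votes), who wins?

Round 1: Ivy 0, Tomás 6, Grace 10, Noor 9, Vikram 12. Ivy eliminated.
Round 2: Tomás 6, Grace 10, Noor 9, Vikram 12. Tomás eliminated.
Round 3: Grace 10, Noor 11, Vikram 16. Grace eliminated.
Round 4: Noor 21, Vikram 16. Noor has a majority (≥19).

Noor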